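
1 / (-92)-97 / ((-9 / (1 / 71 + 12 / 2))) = 3809909 / 58788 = 64.81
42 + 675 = 717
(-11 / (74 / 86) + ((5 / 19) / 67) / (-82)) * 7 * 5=-1728116705 / 3862282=-447.43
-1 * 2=-2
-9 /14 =-0.64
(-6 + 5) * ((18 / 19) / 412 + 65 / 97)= -0.67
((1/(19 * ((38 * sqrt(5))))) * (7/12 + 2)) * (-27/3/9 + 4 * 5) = 0.03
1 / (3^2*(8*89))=0.00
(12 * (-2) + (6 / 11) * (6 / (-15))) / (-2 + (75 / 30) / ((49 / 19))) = 23.50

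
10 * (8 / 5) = 16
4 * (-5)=-20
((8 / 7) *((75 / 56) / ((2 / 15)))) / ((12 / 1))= 375 / 392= 0.96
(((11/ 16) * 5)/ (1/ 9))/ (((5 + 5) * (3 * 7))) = 33/ 224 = 0.15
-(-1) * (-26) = -26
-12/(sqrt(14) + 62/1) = -372/1915 + 6 * sqrt(14)/1915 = -0.18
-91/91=-1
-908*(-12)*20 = 217920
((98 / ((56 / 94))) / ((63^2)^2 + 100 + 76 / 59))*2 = 19411 / 929430675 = 0.00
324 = 324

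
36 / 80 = 9 / 20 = 0.45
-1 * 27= -27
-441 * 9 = -3969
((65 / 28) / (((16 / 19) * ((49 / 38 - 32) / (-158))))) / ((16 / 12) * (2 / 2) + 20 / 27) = 16683615 / 2439808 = 6.84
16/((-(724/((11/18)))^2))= -121/10614564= -0.00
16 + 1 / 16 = 16.06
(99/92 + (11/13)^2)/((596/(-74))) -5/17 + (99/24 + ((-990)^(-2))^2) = 229042591432446079/63475223744790000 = 3.61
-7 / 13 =-0.54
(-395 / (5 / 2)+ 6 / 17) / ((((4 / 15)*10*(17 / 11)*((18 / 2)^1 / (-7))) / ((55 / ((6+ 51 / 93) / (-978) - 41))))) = -14337634850 / 359296649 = -39.90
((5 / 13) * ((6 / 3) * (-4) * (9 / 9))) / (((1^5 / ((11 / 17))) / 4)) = -1760 / 221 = -7.96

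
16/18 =8/9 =0.89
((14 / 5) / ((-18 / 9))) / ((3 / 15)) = -7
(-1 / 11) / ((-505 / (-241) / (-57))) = 13737 / 5555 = 2.47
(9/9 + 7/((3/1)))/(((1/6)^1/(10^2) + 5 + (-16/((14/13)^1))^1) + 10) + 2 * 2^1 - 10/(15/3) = 15214/607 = 25.06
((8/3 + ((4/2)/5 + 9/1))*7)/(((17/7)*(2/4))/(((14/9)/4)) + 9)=62083/8910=6.97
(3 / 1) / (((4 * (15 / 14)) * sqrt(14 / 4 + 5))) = 7 * sqrt(34) / 170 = 0.24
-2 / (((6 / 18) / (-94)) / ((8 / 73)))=4512 / 73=61.81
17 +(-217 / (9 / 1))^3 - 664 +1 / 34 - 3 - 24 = -364127677 / 24786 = -14690.86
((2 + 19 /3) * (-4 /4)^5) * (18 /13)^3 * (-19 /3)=307800 /2197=140.10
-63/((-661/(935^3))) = 51496223625/661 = 77906541.04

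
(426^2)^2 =32933538576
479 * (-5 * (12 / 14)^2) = -86220 / 49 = -1759.59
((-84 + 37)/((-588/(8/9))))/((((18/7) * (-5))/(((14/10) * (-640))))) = 6016/1215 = 4.95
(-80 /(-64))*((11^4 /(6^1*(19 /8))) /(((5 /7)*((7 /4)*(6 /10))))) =292820 /171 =1712.40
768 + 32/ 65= 49952/ 65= 768.49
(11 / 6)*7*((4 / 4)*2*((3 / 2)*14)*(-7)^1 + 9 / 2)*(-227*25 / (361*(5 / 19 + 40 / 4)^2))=3373447 / 6084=554.48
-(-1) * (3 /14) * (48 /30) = 12 /35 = 0.34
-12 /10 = -6 /5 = -1.20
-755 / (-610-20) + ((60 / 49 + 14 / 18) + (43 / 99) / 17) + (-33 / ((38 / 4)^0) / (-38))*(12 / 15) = 61436569 / 15668730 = 3.92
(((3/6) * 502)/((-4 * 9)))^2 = 63001/1296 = 48.61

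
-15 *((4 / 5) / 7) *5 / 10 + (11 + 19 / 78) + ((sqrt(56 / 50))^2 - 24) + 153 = 1917913 / 13650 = 140.51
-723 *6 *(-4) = 17352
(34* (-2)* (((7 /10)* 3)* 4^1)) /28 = -102 /5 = -20.40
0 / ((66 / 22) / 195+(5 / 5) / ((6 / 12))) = 0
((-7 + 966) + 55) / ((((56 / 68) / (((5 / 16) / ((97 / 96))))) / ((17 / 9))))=488410 / 679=719.31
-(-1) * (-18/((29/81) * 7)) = -1458/203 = -7.18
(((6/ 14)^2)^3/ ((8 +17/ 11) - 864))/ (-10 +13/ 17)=45441/ 57869307769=0.00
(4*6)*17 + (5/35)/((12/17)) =34289/84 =408.20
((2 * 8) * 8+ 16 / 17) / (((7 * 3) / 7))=2192 / 51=42.98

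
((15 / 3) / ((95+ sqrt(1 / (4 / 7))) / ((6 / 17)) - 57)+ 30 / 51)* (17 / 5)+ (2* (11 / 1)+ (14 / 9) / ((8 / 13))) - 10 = 1291451053 / 77761116 - 1156* sqrt(7) / 2160031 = 16.61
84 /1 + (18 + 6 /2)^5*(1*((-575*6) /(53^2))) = -14089912494 /2809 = -5015988.78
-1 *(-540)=540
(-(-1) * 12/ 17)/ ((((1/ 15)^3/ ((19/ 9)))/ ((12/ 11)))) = 1026000/ 187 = 5486.63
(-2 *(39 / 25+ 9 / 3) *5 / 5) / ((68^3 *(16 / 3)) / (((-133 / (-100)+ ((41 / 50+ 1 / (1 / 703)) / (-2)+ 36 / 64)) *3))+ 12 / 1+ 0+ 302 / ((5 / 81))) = -143647182 / 52093602215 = -0.00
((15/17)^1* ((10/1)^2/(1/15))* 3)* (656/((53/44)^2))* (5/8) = 53578800000/47753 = 1121998.62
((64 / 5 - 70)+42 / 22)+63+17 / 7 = 3903 / 385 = 10.14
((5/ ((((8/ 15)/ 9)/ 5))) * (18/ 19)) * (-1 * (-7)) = 212625/ 76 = 2797.70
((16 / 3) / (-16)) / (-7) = 1 / 21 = 0.05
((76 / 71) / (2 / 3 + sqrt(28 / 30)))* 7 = -7980 / 781 + 798* sqrt(210) / 781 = 4.59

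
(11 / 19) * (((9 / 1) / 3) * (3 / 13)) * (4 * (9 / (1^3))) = 3564 / 247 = 14.43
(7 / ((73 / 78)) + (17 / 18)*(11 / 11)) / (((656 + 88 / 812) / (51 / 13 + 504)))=4945662407 / 758383860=6.52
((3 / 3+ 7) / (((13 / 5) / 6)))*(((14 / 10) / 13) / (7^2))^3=48 / 244910575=0.00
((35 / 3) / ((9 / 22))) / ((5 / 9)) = 154 / 3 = 51.33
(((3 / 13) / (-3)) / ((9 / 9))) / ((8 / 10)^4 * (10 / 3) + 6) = -0.01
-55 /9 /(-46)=55 /414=0.13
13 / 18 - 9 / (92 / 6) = 28 / 207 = 0.14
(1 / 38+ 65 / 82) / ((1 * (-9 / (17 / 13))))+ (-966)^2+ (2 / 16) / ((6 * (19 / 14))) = 933155.90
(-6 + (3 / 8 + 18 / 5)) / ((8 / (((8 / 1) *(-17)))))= 1377 / 40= 34.42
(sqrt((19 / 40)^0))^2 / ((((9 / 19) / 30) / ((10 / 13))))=1900 / 39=48.72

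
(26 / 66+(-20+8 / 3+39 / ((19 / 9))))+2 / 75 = 8156 / 5225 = 1.56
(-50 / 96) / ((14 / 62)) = -775 / 336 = -2.31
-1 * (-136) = 136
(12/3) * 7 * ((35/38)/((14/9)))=315/19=16.58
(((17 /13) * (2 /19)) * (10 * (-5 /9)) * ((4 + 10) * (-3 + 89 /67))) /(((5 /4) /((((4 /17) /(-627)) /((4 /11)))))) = -125440 /8489637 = -0.01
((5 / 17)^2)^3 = 15625 / 24137569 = 0.00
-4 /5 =-0.80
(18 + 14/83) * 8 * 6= 72384/83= 872.10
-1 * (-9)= 9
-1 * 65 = -65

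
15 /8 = 1.88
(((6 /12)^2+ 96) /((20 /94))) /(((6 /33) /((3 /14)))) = 17061 /32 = 533.16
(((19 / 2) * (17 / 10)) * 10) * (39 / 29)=12597 / 58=217.19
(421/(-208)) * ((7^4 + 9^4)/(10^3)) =-1886501/104000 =-18.14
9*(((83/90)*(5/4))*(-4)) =-83/2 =-41.50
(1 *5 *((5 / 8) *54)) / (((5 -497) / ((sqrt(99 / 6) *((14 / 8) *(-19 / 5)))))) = 5985 *sqrt(66) / 5248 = 9.26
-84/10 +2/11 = -452/55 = -8.22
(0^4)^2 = 0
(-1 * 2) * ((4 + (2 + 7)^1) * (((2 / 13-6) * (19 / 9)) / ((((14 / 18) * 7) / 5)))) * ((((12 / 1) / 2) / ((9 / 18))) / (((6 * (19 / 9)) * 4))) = 3420 / 49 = 69.80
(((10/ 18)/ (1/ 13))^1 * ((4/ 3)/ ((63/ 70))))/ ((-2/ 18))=-2600/ 27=-96.30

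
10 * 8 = 80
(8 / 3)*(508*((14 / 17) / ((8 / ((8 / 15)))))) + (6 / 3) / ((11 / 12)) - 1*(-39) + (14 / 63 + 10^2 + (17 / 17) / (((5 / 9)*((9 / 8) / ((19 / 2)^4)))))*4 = 147668789 / 2805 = 52644.84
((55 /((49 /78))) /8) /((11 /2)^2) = 195 /539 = 0.36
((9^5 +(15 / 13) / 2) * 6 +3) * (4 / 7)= 18423624 / 91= 202457.41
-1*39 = -39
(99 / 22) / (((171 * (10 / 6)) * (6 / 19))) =1 / 20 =0.05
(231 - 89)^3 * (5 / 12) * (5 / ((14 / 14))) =17895550 / 3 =5965183.33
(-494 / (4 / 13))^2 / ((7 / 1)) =368232.89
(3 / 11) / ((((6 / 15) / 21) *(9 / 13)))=455 / 22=20.68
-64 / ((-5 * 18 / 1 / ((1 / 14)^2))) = 8 / 2205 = 0.00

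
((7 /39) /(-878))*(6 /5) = -7 /28535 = -0.00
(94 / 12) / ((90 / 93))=8.09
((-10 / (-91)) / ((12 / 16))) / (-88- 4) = -10 / 6279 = -0.00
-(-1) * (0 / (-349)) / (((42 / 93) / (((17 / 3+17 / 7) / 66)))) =0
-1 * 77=-77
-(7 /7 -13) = 12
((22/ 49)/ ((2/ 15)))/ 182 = 165/ 8918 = 0.02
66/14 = 33/7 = 4.71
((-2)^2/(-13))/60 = -1/195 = -0.01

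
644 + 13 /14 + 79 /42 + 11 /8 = 108895 /168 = 648.18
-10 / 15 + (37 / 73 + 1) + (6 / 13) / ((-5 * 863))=10320166 / 12284805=0.84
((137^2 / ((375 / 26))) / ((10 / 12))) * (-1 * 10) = -1951976 / 125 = -15615.81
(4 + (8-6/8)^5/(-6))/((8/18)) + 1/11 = -676048717/90112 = -7502.32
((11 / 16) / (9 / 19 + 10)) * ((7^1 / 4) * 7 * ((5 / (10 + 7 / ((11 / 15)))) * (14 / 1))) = 2.88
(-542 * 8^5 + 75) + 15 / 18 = -17760180.17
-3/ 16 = -0.19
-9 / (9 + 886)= -9 / 895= -0.01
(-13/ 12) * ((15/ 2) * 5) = -325/ 8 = -40.62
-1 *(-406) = 406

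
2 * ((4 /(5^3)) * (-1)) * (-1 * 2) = 16 /125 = 0.13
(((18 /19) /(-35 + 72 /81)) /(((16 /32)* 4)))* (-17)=1377 /5833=0.24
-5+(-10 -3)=-18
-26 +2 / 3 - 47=-217 / 3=-72.33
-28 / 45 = -0.62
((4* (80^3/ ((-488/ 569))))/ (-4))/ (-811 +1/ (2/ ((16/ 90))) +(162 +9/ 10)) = -3277440000/ 3557581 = -921.26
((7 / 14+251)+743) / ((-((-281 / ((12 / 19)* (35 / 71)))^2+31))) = -175429800 / 143698775161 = -0.00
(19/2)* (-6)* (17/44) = -969/44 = -22.02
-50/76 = -25/38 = -0.66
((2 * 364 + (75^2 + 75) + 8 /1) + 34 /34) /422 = 6437 /422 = 15.25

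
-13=-13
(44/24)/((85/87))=319/170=1.88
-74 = -74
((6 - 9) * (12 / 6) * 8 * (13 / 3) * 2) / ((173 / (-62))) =25792 / 173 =149.09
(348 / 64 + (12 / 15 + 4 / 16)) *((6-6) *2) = 0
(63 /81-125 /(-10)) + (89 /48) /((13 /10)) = 13763 /936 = 14.70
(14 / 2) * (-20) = -140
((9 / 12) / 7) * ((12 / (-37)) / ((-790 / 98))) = 63 / 14615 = 0.00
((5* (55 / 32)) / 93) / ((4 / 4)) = 275 / 2976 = 0.09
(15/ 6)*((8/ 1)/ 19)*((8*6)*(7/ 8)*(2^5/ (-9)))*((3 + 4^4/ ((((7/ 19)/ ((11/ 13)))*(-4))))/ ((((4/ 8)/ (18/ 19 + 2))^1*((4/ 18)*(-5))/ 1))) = -563533824/ 4693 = -120079.66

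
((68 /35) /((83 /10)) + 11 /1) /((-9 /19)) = -124013 /5229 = -23.72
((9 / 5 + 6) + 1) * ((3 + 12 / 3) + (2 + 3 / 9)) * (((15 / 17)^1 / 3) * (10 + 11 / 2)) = 19096 / 51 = 374.43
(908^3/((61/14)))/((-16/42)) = -27511539216/61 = -451008839.61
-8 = -8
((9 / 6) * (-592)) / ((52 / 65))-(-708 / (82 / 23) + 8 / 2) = -37532 / 41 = -915.41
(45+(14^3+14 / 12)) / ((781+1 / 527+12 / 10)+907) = 44112535 / 26706282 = 1.65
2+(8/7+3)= 43/7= 6.14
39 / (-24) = -13 / 8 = -1.62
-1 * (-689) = 689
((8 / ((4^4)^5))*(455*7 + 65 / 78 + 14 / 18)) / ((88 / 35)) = 2007565 / 217703302299648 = 0.00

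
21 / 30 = 7 / 10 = 0.70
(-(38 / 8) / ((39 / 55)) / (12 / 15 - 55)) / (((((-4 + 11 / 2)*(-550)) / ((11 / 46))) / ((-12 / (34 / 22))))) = 0.00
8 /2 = 4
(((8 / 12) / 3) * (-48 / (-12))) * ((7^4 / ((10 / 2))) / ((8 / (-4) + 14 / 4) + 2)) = 5488 / 45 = 121.96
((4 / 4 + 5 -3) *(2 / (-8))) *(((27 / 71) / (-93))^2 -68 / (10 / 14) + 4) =6627139353 / 96888020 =68.40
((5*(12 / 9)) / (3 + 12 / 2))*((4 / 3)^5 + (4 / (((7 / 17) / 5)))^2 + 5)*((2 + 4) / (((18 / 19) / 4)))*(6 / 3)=85729553440 / 964467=88888.01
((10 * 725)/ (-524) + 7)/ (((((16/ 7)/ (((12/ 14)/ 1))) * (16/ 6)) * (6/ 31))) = -166563/ 33536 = -4.97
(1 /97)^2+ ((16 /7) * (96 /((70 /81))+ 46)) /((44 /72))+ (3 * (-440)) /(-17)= 286745041487 /431073335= 665.19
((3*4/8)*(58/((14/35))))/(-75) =-29/10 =-2.90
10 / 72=5 / 36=0.14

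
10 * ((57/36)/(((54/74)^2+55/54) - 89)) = -1170495/6464753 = -0.18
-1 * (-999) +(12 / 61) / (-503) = 30652305 / 30683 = 999.00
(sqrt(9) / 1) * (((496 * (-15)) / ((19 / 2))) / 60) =-744 / 19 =-39.16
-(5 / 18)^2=-25 / 324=-0.08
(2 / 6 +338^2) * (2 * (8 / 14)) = 2741864 / 21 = 130564.95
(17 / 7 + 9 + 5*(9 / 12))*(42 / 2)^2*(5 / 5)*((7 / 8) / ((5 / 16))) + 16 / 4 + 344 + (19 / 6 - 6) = 57263 / 3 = 19087.67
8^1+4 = 12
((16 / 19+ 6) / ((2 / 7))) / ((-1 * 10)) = -91 / 38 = -2.39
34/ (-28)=-17/ 14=-1.21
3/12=1/4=0.25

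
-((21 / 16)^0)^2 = -1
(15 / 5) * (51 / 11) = 13.91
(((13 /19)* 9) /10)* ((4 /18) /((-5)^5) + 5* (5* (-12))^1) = -54843763 /296875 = -184.74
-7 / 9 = -0.78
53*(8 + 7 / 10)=4611 / 10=461.10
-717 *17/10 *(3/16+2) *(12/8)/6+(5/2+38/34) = -1442619/2176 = -662.97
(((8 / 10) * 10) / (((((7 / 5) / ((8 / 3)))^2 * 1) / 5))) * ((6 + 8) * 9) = 128000 / 7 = 18285.71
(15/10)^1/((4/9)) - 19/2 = -49/8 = -6.12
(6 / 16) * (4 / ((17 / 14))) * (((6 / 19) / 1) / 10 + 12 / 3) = 4.98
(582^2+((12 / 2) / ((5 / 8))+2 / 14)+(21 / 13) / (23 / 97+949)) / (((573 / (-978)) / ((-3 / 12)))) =771050199166683 / 5334576520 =144538.22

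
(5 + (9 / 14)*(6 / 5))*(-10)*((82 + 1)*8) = -268256 / 7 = -38322.29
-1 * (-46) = 46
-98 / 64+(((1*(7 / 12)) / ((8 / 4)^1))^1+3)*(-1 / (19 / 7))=-5005 / 1824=-2.74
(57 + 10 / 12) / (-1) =-347 / 6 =-57.83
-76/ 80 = -0.95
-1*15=-15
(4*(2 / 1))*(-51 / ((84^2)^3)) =-17 / 14637417984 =-0.00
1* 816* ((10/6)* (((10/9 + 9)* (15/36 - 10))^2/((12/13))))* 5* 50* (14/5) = 21177700009375/2187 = 9683447649.46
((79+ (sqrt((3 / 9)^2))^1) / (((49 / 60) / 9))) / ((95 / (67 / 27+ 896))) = 3299224 / 399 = 8268.73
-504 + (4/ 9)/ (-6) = -13610/ 27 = -504.07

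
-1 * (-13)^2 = -169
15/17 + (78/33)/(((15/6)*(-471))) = 387691/440385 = 0.88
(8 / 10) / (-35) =-4 / 175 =-0.02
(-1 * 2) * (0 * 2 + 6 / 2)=-6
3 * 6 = 18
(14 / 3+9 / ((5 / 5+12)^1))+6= 443 / 39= 11.36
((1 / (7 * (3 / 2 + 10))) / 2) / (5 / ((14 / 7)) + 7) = 2 / 3059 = 0.00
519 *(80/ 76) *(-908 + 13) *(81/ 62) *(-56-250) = 195470643.97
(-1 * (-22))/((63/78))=572/21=27.24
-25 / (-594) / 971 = 25 / 576774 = 0.00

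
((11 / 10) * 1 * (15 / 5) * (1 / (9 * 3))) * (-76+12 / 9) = -1232 / 135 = -9.13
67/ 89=0.75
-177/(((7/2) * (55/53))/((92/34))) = -863052/6545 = -131.86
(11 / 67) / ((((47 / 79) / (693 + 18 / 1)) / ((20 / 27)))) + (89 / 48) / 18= 395710021 / 2720736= 145.44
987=987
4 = 4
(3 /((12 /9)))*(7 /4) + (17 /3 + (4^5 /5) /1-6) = 50017 /240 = 208.40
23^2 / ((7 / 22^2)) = 256036 / 7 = 36576.57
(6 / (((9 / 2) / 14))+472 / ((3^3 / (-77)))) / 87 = -35840 / 2349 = -15.26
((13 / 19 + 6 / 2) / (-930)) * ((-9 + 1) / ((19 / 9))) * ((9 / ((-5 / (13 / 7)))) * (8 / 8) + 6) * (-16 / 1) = -1152 / 1805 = -0.64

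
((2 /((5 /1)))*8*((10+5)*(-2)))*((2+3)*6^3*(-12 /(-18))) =-69120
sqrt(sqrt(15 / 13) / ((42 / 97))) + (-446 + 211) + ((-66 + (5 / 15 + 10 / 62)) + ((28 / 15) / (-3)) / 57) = -298.94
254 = 254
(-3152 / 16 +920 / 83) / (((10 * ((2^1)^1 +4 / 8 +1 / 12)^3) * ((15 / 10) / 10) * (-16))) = 0.45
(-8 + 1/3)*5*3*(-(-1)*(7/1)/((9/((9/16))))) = -805/16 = -50.31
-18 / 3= -6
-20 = -20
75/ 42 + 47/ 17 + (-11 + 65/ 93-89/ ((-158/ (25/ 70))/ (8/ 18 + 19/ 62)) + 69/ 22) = -568546291/ 230813352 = -2.46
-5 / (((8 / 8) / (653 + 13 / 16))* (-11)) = 4755 / 16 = 297.19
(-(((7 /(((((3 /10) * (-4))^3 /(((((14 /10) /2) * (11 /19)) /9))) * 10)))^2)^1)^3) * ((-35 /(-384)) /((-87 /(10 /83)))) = 67048746939701299609375 /14419748671349826652346439242342203392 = 0.00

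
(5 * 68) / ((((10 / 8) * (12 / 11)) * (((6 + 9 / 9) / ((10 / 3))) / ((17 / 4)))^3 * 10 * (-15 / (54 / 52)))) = -4593655 / 321048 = -14.31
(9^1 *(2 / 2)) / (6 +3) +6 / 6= 2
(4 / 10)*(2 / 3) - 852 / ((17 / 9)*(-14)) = 57986 / 1785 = 32.49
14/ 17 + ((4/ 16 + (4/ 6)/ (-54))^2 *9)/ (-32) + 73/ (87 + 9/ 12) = 135243163/ 82487808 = 1.64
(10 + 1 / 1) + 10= 21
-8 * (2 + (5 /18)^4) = -210577 /13122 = -16.05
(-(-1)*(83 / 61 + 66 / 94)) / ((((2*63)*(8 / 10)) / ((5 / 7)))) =73925 / 5057388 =0.01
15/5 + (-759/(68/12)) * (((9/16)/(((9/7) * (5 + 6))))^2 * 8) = 7809/5984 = 1.30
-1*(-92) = 92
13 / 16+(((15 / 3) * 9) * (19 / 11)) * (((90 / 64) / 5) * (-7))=-53579 / 352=-152.21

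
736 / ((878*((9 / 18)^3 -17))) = -2944 / 59265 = -0.05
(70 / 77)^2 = 100 / 121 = 0.83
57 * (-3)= -171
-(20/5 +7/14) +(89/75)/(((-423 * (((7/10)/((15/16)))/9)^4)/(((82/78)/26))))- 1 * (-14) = 7.11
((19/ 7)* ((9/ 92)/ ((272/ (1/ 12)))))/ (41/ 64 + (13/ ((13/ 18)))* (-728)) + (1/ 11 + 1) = 110173883613/ 100992727220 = 1.09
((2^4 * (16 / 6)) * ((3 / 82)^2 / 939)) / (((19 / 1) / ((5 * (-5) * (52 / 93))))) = -41600 / 929712351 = -0.00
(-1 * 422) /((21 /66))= -9284 /7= -1326.29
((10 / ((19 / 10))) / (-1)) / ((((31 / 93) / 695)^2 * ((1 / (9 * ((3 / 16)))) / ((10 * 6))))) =-44015653125 / 19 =-2316613322.37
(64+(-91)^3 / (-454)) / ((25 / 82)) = 32087707 / 5675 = 5654.22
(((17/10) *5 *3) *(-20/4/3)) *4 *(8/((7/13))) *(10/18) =-88400/63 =-1403.17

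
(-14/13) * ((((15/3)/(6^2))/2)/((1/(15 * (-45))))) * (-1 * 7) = -18375/52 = -353.37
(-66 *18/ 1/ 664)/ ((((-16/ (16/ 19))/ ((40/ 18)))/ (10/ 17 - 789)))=-4422990/ 26809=-164.98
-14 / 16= -7 / 8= -0.88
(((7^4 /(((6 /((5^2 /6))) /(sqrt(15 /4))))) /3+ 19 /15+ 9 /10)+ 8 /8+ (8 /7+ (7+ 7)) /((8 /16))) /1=1405 /42+ 60025 * sqrt(15) /216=1109.73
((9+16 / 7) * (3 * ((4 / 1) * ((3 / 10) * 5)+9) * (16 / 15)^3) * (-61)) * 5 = -19738624 / 105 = -187986.90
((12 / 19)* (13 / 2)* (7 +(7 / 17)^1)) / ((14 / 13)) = 9126 / 323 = 28.25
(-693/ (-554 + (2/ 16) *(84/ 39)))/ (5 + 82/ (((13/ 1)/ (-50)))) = -26026/ 6454655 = -0.00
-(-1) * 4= 4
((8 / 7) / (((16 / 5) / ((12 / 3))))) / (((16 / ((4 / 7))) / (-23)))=-115 / 98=-1.17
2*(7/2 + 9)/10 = 5/2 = 2.50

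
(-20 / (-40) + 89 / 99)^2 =1.96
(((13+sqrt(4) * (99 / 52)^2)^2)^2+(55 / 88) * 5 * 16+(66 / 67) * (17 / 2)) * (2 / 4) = 37650347268251022723 / 447725226450944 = 84092.53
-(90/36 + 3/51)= -87/34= -2.56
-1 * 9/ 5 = -1.80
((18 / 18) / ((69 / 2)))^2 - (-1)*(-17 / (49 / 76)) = -6151016 / 233289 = -26.37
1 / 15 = 0.07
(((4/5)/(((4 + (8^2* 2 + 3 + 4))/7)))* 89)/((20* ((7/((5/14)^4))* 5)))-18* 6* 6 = -3460205507/5339824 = -648.00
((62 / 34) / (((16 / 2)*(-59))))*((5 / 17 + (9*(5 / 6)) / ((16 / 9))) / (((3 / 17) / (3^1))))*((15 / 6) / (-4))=380525 / 2054144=0.19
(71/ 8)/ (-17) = -71/ 136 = -0.52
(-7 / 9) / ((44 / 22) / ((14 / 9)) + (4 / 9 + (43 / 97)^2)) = -461041 / 1142068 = -0.40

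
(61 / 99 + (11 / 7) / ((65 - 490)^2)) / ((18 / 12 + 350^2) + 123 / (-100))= 308511856 / 61334966436975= 0.00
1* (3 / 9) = 1 / 3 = 0.33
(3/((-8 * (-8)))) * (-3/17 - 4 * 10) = -2049/1088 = -1.88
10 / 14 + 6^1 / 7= 11 / 7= 1.57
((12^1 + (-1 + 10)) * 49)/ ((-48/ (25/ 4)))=-8575/ 64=-133.98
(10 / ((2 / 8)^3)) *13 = 8320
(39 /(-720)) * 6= -13 /40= -0.32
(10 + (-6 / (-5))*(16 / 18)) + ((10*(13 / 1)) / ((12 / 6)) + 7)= 1246 / 15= 83.07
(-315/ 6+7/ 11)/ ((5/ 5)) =-1141/ 22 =-51.86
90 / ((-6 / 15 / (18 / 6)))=-675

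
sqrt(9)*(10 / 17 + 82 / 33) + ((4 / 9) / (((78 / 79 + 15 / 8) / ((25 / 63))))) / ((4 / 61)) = 1948542572 / 191806461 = 10.16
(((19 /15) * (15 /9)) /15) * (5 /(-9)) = -19 /243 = -0.08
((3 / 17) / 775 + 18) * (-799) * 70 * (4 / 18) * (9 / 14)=-22292382 / 155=-143821.82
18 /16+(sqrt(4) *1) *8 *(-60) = -7671 /8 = -958.88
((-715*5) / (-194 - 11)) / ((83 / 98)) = 70070 / 3403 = 20.59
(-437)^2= 190969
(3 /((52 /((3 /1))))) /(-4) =-9 /208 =-0.04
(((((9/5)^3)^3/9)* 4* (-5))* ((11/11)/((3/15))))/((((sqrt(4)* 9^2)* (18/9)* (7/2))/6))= -11.66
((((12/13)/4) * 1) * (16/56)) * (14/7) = 12/91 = 0.13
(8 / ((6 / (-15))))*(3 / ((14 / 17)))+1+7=-454 / 7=-64.86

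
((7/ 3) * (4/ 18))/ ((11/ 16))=0.75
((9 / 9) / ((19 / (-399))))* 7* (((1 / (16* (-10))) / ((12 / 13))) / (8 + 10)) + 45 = 519037 / 11520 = 45.06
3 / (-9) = -1 / 3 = -0.33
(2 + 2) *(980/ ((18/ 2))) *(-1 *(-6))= 7840/ 3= 2613.33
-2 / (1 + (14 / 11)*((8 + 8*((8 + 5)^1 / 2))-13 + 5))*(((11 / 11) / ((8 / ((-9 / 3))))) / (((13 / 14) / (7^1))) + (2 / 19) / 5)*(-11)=-1677181 / 1825330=-0.92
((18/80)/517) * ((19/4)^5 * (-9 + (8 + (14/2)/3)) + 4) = 7437513/5294080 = 1.40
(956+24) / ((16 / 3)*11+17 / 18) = 17640 / 1073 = 16.44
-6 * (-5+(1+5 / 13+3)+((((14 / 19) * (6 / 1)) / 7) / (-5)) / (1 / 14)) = 17664 / 1235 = 14.30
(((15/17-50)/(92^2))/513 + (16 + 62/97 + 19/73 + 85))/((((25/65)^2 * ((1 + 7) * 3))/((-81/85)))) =-1800217686897097/65819061948800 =-27.35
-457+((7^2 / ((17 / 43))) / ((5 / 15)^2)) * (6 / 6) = 11194 / 17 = 658.47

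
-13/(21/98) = -182/3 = -60.67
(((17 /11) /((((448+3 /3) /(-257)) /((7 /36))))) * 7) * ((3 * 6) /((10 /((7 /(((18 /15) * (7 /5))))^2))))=-26760125 /711216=-37.63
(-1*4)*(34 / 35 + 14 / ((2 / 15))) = -14836 / 35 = -423.89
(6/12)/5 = 1/10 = 0.10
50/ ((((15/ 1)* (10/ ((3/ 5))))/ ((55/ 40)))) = 11/ 40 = 0.28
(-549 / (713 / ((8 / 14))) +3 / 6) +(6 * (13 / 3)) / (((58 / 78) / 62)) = 627565747 / 289478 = 2167.92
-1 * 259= -259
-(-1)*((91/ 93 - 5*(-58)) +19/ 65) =1760732/ 6045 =291.27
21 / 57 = 7 / 19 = 0.37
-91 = -91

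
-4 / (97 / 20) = -80 / 97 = -0.82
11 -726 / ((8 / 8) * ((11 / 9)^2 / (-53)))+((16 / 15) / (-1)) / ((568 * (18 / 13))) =246995852 / 9585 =25769.00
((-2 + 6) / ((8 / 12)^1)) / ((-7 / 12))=-72 / 7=-10.29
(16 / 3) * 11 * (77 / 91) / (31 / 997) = 1930192 / 1209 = 1596.52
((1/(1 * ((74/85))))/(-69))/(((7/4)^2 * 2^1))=-340/125097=-0.00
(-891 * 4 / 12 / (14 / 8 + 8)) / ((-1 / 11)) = 4356 / 13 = 335.08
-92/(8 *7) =-23/14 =-1.64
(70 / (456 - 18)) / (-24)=-35 / 5256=-0.01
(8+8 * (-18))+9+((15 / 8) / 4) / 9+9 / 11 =-133193 / 1056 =-126.13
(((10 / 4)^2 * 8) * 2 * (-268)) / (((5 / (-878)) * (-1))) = -4706080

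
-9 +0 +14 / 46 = -200 / 23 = -8.70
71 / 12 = 5.92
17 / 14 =1.21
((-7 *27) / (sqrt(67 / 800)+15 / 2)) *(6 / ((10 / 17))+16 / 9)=-39600 / 131+132 *sqrt(134) / 131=-290.63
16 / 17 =0.94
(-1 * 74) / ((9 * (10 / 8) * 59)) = -296 / 2655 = -0.11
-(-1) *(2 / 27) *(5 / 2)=5 / 27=0.19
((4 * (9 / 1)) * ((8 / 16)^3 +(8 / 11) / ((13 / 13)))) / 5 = 135 / 22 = 6.14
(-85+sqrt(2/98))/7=-594/49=-12.12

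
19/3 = 6.33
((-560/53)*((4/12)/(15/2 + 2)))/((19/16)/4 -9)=71680/1682697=0.04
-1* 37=-37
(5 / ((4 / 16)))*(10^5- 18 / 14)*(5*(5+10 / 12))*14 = 2449968500 / 3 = 816656166.67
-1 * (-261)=261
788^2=620944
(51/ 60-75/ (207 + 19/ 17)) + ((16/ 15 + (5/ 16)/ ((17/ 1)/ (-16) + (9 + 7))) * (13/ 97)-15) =-35346195761/ 2460643620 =-14.36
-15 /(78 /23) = -4.42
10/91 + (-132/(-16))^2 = 99259/1456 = 68.17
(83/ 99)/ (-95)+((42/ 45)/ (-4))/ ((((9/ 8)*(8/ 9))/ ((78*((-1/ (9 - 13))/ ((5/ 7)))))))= -1199857/ 188100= -6.38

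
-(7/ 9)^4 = -2401/ 6561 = -0.37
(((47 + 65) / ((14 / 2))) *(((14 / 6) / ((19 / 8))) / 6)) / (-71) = -448 / 12141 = -0.04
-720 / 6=-120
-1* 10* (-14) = 140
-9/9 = -1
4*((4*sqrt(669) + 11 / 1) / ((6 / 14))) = 308 / 3 + 112*sqrt(669) / 3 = 1068.29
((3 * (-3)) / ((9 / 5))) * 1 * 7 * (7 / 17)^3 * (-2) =24010 / 4913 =4.89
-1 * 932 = -932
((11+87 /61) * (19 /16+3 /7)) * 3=60.25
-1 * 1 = -1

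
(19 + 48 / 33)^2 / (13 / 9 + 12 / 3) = 455625 / 5929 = 76.85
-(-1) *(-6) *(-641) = 3846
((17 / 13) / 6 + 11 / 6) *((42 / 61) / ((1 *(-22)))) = -0.06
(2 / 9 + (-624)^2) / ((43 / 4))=14017544 / 387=36221.04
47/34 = 1.38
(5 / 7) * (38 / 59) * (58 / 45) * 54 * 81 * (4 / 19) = 225504 / 413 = 546.01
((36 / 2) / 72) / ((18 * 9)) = 1 / 648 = 0.00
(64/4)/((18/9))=8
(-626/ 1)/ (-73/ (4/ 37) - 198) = 2504/ 3493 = 0.72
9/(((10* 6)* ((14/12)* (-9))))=-1/70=-0.01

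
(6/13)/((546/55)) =55/1183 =0.05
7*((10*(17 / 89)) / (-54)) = -595 / 2403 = -0.25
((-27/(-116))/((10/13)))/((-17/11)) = -3861/19720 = -0.20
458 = 458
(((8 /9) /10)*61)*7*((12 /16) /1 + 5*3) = 2989 /5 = 597.80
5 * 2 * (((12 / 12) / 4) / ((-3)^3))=-0.09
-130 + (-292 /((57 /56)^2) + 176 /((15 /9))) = -4974938 /16245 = -306.24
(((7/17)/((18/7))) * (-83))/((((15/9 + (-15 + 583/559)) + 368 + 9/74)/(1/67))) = -84117761/150887691231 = -0.00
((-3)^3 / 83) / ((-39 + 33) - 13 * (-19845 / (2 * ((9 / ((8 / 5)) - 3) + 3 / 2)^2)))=-1089 / 25357994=-0.00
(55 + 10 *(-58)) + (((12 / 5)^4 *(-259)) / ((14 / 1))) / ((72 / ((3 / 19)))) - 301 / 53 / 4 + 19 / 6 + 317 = -1567892699 / 7552500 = -207.60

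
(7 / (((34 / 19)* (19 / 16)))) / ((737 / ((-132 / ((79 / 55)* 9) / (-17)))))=12320 / 4589031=0.00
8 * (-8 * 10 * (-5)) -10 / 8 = 12795 / 4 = 3198.75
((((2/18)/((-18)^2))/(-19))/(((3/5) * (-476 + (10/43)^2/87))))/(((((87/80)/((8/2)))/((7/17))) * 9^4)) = 323575/22180120935954948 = 0.00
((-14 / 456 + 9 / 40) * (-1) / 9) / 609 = -0.00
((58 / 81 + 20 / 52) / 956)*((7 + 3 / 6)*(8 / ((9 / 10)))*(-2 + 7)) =289750 / 755001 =0.38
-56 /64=-7 /8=-0.88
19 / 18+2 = 55 / 18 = 3.06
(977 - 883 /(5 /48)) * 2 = -14999.60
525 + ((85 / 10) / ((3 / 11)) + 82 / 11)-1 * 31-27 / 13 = 455207 / 858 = 530.54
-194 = -194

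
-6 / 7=-0.86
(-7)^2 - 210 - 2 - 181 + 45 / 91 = -31259 / 91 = -343.51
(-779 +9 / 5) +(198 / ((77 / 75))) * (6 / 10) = -661.49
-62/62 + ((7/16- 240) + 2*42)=-2505/16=-156.56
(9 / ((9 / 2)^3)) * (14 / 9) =112 / 729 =0.15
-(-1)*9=9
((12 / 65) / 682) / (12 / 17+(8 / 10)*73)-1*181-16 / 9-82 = -26536363109 / 100221264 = -264.78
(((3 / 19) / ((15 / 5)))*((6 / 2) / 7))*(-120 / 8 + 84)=207 / 133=1.56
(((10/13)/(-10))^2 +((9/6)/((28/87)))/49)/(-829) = -46853/384437144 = -0.00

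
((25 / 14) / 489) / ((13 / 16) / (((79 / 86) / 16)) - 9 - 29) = -1975 / 12897864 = -0.00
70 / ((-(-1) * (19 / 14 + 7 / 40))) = 19600 / 429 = 45.69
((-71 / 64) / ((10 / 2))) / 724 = -71 / 231680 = -0.00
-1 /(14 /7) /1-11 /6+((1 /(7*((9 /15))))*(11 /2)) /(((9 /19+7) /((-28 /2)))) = -2039 /426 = -4.79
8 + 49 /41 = 377 /41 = 9.20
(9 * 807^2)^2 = 34354146060081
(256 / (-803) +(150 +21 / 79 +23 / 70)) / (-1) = -150.28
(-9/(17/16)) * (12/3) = -576/17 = -33.88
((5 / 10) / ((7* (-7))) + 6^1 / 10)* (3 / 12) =289 / 1960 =0.15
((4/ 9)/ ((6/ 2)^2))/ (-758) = -2/ 30699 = -0.00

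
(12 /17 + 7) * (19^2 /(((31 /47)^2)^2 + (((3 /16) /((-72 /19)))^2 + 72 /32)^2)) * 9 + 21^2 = 49344466396137595410969 /9492499324290304865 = 5198.26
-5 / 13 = -0.38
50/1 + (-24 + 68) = 94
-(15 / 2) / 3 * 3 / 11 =-15 / 22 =-0.68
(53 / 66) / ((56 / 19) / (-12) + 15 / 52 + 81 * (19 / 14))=183274 / 25098557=0.01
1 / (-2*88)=-1 / 176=-0.01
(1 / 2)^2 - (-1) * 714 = 2857 / 4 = 714.25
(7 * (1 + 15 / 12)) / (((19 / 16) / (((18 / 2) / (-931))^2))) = 2916 / 2352637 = 0.00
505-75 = 430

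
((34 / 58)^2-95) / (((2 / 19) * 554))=-756257 / 465914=-1.62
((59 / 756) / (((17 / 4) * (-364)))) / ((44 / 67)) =-3953 / 51459408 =-0.00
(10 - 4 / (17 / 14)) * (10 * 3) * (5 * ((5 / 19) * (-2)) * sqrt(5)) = -9000 * sqrt(5) / 17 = -1183.80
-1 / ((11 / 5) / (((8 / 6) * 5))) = -100 / 33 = -3.03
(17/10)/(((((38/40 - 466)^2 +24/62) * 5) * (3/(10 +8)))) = 25296/2681771431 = 0.00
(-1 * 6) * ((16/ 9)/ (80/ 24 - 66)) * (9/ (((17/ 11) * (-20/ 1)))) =-0.05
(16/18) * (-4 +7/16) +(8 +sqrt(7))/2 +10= sqrt(7)/2 +65/6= 12.16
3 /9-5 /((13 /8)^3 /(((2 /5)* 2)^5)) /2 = 586693 /4119375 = 0.14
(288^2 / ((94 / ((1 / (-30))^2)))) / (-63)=-0.02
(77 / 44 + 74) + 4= 319 / 4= 79.75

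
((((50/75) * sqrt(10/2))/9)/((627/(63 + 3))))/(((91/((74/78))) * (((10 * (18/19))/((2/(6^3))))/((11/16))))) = 407 * sqrt(5)/7451196480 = 0.00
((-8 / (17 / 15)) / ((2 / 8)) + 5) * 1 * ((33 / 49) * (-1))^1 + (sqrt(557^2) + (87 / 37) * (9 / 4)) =71250607 / 123284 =577.94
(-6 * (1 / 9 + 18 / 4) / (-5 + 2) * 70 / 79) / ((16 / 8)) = 2905 / 711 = 4.09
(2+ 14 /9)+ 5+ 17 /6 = 205 /18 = 11.39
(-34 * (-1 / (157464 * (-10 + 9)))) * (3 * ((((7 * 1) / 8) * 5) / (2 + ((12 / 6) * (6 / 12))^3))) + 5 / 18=174365 / 629856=0.28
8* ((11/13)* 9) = 792/13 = 60.92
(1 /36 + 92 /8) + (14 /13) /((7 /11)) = 6187 /468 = 13.22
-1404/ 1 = -1404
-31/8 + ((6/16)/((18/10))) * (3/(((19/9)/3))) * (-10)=-1939/152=-12.76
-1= -1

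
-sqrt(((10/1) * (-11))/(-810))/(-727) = sqrt(11)/6543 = 0.00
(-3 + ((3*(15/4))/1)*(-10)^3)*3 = -33759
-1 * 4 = -4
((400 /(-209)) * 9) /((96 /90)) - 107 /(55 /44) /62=-567851 /32395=-17.53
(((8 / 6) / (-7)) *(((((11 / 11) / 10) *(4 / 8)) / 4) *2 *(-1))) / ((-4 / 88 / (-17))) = 187 / 105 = 1.78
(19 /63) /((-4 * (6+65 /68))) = -323 /29799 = -0.01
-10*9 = -90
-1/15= -0.07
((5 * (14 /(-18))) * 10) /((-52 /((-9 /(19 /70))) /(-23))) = 140875 /247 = 570.34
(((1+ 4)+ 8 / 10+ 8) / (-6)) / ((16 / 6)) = -69 / 80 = -0.86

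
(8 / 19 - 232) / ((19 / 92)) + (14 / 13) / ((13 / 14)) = -68340444 / 61009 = -1120.17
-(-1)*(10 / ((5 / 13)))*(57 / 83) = 1482 / 83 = 17.86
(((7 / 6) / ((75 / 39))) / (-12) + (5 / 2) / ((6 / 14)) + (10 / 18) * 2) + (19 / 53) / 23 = 15160771 / 2194200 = 6.91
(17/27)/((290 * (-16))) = -0.00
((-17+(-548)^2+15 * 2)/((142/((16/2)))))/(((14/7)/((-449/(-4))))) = 134842333/142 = 949593.89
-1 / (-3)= 1 / 3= 0.33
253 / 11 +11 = 34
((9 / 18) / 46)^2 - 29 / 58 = -0.50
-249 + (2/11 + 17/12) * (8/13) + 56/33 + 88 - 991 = -493058/429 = -1149.32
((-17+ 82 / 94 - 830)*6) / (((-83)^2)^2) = -238608 / 2230541087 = -0.00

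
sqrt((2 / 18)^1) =1 / 3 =0.33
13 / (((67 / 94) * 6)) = 611 / 201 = 3.04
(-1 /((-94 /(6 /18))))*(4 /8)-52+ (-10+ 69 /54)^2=183337 /7614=24.08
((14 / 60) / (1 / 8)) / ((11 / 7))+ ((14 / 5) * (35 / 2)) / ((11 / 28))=20776 / 165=125.92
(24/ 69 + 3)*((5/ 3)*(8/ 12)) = 3.72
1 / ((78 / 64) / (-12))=-128 / 13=-9.85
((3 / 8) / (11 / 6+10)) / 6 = 3 / 568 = 0.01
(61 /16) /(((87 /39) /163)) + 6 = 132043 /464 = 284.58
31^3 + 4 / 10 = 148957 / 5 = 29791.40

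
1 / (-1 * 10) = -1 / 10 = -0.10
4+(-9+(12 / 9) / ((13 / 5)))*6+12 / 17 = -10214 / 221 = -46.22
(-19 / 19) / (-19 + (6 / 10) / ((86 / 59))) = 430 / 7993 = 0.05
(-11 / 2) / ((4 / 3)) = -33 / 8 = -4.12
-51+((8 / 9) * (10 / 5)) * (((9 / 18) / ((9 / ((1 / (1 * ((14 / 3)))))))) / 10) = -48193 / 945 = -51.00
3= 3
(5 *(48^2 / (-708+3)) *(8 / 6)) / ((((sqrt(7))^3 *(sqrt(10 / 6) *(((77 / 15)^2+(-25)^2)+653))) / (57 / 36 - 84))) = 3797760 *sqrt(105) / 675882137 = 0.06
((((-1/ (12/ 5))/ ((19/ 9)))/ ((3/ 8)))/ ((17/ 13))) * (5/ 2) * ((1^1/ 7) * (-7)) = 325/ 323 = 1.01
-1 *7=-7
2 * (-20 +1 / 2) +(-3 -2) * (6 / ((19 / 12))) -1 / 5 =-5524 / 95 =-58.15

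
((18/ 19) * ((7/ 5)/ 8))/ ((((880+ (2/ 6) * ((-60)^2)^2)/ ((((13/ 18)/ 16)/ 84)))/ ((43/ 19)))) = 559/ 11979553382400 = 0.00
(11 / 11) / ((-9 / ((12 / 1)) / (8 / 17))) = -32 / 51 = -0.63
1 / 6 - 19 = -113 / 6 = -18.83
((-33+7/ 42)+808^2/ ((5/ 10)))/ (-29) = -7834171/ 174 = -45023.97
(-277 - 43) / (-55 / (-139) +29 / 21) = -180.12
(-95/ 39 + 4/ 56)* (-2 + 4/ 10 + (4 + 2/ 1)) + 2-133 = -193016/ 1365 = -141.40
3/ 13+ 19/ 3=256/ 39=6.56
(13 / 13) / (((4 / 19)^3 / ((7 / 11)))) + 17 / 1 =59981 / 704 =85.20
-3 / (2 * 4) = -3 / 8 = -0.38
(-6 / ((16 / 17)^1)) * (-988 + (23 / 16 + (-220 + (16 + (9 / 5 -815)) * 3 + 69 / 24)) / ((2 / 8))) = 11645493 / 160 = 72784.33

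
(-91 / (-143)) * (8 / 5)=56 / 55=1.02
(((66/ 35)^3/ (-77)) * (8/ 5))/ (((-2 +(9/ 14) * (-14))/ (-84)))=-1.06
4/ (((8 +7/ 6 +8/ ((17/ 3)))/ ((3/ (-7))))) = -1224/ 7553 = -0.16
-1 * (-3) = 3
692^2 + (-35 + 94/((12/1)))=2873021/6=478836.83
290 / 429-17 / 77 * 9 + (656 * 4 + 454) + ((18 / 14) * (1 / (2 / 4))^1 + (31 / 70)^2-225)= 6000353069 / 2102100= 2854.46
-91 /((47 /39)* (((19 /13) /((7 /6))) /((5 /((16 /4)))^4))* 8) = -67283125 /3657728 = -18.39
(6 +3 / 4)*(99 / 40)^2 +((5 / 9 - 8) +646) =39162443 / 57600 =679.90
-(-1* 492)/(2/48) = 11808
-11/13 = -0.85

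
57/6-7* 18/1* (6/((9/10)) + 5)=-2921/2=-1460.50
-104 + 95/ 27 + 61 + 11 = -769/ 27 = -28.48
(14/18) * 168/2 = 196/3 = 65.33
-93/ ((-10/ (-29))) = -2697/ 10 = -269.70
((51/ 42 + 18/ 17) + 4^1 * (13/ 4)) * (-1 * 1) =-3635/ 238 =-15.27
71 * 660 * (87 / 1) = 4076820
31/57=0.54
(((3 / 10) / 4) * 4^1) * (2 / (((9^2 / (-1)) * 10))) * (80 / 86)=-4 / 5805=-0.00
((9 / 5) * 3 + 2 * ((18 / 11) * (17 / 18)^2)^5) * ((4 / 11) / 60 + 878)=2055465461282087123 / 125530686586800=16374.21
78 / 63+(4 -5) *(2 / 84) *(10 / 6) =151 / 126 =1.20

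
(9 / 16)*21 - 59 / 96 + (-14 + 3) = 19 / 96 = 0.20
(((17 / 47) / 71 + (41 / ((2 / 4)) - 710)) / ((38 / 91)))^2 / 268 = 36366996882366241 / 4309376118448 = 8439.04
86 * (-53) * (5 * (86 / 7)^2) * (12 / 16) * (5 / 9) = -210693550 / 147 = -1433289.46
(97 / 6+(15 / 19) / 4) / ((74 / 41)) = 152971 / 16872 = 9.07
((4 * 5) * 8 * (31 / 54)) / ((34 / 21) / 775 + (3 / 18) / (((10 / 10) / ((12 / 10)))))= 13454000 / 29601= 454.51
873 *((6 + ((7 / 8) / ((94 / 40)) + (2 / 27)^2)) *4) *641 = 54348542638 / 3807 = 14275950.26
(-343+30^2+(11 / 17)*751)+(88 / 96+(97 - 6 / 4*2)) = 232123 / 204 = 1137.86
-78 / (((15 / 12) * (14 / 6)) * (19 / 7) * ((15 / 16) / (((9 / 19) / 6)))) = -7488 / 9025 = -0.83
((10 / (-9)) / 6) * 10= -50 / 27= -1.85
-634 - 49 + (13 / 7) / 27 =-129074 / 189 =-682.93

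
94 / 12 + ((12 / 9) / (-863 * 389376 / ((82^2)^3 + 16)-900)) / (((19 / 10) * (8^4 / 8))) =488660828822808743 / 62382245594667264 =7.83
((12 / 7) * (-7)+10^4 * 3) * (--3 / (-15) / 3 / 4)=-2499 / 5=-499.80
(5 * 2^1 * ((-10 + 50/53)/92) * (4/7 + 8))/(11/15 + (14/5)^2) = -5400000/5486719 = -0.98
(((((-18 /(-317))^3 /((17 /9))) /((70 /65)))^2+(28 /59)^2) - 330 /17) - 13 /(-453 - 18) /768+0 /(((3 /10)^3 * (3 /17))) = -347161489545611789826159908723 /18094044185954565937719674112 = -19.19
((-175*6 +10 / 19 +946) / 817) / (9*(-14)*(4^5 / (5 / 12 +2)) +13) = 57014 / 24028222453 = 0.00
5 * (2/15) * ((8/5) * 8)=128/15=8.53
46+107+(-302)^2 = 91357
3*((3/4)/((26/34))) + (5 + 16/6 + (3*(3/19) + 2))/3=56219/8892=6.32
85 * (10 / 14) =425 / 7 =60.71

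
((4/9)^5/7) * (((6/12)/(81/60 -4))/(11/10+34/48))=-409600/1584619281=-0.00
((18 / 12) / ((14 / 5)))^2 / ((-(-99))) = 25 / 8624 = 0.00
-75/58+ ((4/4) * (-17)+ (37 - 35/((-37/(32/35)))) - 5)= 14.57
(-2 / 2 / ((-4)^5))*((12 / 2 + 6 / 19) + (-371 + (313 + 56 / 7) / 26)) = -0.34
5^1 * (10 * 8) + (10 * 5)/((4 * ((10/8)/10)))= 500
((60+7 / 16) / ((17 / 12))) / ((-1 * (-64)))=2901 / 4352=0.67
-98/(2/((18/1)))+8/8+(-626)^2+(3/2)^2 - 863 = 1560537/4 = 390134.25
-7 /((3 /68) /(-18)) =2856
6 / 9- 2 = -4 / 3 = -1.33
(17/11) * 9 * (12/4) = 459/11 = 41.73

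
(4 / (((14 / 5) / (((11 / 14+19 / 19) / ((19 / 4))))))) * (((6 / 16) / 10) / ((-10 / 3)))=-45 / 7448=-0.01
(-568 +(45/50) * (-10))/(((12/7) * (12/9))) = -4039/16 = -252.44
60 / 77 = 0.78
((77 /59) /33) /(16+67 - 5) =7 /13806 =0.00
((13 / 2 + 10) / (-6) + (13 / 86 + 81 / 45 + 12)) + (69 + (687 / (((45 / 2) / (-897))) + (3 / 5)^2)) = -117423707 / 4300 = -27307.84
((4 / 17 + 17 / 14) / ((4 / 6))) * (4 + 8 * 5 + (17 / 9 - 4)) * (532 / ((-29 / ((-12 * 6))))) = 2045160 / 17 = 120303.53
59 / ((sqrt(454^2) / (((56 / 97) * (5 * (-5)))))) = -41300 / 22019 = -1.88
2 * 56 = 112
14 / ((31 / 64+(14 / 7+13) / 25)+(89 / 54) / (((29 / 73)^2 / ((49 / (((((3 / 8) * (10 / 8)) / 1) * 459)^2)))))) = 12.78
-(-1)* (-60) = -60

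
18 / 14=9 / 7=1.29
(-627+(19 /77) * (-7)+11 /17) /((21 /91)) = -2721.68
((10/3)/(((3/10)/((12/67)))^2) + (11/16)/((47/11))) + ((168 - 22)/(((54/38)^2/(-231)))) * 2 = -33400.81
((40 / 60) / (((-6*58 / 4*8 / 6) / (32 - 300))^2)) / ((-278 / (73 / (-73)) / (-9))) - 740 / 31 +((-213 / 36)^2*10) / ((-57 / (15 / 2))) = -694518699157 / 9914905584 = -70.05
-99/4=-24.75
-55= -55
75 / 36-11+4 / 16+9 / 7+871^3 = 13876302376 / 21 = 660776303.62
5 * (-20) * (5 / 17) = -500 / 17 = -29.41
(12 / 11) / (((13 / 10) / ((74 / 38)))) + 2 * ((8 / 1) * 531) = 23088072 / 2717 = 8497.63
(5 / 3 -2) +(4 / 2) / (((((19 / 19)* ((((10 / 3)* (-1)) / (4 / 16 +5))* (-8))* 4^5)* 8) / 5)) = -261955 / 786432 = -0.33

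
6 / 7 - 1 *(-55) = 391 / 7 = 55.86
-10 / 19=-0.53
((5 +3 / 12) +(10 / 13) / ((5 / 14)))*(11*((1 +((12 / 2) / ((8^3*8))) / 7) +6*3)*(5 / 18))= 823970675 / 1916928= 429.84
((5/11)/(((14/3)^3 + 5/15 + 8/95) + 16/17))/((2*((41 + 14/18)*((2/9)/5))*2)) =0.00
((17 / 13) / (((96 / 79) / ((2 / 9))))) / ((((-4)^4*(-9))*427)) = -1343 / 5525065728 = -0.00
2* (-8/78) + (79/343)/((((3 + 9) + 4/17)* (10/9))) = -30983/164640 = -0.19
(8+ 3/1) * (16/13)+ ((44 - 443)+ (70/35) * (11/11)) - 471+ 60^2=35692/13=2745.54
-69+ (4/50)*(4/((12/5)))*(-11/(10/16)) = -5351/75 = -71.35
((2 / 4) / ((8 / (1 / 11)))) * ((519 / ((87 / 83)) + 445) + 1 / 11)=299933 / 56144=5.34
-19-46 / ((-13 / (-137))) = -6549 / 13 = -503.77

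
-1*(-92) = 92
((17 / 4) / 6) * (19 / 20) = 323 / 480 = 0.67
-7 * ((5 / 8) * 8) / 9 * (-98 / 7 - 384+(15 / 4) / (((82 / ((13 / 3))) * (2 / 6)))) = 1545.47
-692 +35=-657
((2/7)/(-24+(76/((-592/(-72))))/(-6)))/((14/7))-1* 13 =-86032/6615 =-13.01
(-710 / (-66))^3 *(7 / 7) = 1244.93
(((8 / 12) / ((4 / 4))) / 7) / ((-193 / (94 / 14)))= -94 / 28371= -0.00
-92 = -92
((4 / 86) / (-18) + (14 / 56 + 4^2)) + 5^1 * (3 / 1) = 31.25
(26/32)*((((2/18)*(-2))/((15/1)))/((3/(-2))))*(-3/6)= -13/3240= -0.00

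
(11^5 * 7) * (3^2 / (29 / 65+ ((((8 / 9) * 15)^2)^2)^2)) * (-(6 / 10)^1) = -2596202836227 / 425984000190269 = -0.01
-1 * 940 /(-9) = 940 /9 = 104.44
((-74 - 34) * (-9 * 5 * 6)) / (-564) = -2430 / 47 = -51.70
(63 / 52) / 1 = 63 / 52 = 1.21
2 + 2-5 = -1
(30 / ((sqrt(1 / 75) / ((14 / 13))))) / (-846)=-350 *sqrt(3) / 1833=-0.33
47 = 47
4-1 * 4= 0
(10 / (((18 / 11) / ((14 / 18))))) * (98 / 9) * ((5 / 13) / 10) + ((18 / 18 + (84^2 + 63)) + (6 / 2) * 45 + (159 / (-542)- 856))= 32877399053 / 5136534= 6400.70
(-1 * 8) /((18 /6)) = -8 /3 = -2.67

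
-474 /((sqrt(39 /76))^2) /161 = -5.74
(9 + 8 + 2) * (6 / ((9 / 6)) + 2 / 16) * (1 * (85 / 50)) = 10659 / 80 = 133.24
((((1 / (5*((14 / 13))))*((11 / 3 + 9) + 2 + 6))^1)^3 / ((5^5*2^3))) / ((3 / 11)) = 719959097 / 86821875000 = 0.01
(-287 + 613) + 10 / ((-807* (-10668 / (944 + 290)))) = 701642779 / 2152269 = 326.00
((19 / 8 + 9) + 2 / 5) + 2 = 551 / 40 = 13.78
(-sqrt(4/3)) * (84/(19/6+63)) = -336 * sqrt(3)/397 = -1.47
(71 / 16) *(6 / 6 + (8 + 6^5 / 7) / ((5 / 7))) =556427 / 80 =6955.34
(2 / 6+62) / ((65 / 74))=13838 / 195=70.96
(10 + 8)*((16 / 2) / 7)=144 / 7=20.57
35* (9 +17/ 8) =3115/ 8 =389.38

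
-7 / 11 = -0.64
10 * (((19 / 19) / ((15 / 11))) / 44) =1 / 6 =0.17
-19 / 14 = -1.36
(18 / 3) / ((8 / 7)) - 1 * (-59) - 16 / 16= 253 / 4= 63.25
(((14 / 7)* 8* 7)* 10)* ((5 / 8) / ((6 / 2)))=700 / 3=233.33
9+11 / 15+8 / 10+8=278 / 15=18.53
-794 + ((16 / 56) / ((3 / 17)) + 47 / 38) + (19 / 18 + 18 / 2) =-934963 / 1197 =-781.09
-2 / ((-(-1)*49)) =-2 / 49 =-0.04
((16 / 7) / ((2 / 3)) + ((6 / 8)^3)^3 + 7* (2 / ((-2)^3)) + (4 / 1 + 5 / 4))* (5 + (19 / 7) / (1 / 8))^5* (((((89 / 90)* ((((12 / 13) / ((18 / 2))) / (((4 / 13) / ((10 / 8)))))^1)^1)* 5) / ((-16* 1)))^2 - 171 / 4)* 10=-7499908003502026793831886725 / 184181342399889408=-40720237488.65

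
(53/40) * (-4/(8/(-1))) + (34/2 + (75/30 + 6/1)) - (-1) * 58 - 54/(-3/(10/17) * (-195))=84.11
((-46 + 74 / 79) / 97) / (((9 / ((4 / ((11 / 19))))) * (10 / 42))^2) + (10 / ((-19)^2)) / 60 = -145478541191 / 30125475270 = -4.83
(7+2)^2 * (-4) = -324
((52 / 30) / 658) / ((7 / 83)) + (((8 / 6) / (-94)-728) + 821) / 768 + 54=1436691107 / 26530560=54.15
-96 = -96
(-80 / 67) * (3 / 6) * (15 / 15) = -40 / 67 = -0.60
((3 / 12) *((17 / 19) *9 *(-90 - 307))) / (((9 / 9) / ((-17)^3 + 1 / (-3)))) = 74610195 / 19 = 3926852.37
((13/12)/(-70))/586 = -13/492240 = -0.00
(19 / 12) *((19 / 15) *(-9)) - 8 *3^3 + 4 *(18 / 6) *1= -4441 / 20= -222.05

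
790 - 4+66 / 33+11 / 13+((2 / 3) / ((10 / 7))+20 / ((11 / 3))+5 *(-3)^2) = 1801301 / 2145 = 839.77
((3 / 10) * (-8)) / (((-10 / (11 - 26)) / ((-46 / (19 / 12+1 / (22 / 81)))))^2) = -995467968 / 2415125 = -412.18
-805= -805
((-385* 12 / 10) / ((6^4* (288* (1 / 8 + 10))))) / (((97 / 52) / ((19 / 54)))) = -19019 / 824796432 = -0.00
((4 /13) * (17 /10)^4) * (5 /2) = 83521 /13000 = 6.42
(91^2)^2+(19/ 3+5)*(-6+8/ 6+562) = 617231497/ 9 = 68581277.44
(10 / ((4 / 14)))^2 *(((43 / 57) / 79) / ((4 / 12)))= 52675 / 1501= 35.09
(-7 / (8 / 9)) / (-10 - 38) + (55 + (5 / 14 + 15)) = 63187 / 896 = 70.52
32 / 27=1.19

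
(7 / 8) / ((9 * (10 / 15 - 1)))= -0.29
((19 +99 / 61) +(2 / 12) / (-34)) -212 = -2381557 / 12444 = -191.38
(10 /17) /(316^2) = 5 /848776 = 0.00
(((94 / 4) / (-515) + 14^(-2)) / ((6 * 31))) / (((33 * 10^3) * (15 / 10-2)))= 4091 / 309784860000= 0.00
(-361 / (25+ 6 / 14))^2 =6385729 / 31684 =201.54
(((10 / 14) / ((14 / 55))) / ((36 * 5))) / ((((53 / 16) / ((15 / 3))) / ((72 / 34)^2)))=79200 / 750533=0.11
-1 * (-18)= 18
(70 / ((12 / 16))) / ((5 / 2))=112 / 3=37.33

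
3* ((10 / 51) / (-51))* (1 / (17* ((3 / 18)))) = -20 / 4913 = -0.00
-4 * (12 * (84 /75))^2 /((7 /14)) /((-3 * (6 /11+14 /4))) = 6623232 /55625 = 119.07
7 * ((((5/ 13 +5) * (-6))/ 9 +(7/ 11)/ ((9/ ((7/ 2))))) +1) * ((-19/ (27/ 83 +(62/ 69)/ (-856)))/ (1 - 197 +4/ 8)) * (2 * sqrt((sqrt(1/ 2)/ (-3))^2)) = -28485168068 * sqrt(2)/ 17389232289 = -2.32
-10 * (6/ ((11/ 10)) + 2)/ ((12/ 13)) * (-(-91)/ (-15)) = 48503/ 99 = 489.93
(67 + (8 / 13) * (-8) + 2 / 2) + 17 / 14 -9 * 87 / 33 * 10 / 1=-346309 / 2002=-172.98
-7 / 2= -3.50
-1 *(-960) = 960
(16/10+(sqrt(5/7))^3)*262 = 1310*sqrt(35)/49+2096/5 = 577.36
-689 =-689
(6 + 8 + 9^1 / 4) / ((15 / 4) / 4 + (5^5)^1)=52 / 10003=0.01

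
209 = 209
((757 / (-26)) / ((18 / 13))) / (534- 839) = 0.07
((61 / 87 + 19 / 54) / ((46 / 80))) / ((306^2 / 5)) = 2425 / 24798393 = 0.00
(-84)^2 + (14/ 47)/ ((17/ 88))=5638976/ 799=7057.54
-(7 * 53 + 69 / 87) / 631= -10782 / 18299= -0.59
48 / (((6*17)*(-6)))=-4 / 51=-0.08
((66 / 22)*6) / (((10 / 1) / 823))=7407 / 5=1481.40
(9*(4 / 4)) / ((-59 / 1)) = -9 / 59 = -0.15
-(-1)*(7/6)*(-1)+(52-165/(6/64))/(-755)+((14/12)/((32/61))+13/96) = 500831/144960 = 3.45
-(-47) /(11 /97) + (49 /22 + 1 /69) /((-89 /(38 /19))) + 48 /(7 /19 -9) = 102938948 /251781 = 408.84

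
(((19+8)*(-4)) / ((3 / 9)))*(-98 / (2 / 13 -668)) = -68796 / 1447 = -47.54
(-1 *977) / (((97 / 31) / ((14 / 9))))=-424018 / 873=-485.70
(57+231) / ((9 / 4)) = 128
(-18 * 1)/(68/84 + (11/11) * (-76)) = 378/1579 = 0.24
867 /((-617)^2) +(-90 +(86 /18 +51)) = -117244409 /3426201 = -34.22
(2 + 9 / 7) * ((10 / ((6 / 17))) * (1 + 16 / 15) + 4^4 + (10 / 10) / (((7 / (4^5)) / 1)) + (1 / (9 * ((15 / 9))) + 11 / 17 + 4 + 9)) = 58448566 / 37485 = 1559.25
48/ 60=0.80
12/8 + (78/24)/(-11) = 53/44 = 1.20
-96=-96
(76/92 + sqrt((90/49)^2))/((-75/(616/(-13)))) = 264088/156975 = 1.68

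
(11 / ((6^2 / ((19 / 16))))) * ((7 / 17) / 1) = 1463 / 9792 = 0.15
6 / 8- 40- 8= -189 / 4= -47.25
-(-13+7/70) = 129/10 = 12.90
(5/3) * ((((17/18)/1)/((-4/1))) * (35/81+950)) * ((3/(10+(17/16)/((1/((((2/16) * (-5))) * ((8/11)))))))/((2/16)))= -46067824/48843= -943.18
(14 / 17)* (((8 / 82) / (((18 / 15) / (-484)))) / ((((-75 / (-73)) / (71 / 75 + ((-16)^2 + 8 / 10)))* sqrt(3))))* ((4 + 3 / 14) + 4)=-31418133032* sqrt(3) / 1411425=-38555.22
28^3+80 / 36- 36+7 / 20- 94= 3928423 / 180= 21824.57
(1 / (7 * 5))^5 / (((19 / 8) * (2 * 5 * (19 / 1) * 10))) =2 / 474009921875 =0.00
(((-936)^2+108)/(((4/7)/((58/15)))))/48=4940817/40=123520.42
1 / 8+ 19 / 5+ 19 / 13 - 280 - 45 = -166199 / 520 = -319.61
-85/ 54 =-1.57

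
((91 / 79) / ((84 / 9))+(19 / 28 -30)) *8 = -129172 / 553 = -233.58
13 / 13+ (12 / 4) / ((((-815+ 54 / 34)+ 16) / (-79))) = 17585 / 13556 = 1.30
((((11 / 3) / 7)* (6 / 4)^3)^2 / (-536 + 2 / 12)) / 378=-1089 / 70575680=-0.00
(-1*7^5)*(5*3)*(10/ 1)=-2521050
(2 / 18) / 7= 1 / 63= 0.02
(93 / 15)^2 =961 / 25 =38.44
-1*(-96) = 96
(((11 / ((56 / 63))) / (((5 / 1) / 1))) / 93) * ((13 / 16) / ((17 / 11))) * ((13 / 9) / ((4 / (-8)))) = -20449 / 505920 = -0.04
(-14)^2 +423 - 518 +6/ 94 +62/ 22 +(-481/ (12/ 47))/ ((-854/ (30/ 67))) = 6204453347/ 59163412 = 104.87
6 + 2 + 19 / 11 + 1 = 118 / 11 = 10.73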